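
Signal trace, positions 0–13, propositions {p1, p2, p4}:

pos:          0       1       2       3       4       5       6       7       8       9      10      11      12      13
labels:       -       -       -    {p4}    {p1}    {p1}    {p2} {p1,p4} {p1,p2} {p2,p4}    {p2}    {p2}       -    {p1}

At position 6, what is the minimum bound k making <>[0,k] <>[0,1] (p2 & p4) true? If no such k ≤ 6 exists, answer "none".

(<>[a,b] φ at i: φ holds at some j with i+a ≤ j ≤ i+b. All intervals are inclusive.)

2

Scan j = 6,7,… for <>[0,1] (p2 & p4):
  j=6: fails
  j=7: fails
  j=8: holds
First hit at j=8, so smallest k = 8-6 = 2.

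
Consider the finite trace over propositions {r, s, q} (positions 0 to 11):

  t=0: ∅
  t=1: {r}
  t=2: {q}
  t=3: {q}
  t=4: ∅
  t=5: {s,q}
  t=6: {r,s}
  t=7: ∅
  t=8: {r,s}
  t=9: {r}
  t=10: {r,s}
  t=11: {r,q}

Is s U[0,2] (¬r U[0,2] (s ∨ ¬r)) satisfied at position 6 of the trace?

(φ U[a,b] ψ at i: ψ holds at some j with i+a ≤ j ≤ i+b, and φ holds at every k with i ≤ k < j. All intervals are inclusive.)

Need some j in [6,8] with (¬r U[0,2] (s ∨ ¬r)), and s at every k in [6,j-1].
  j=6: (¬r U[0,2] (s ∨ ¬r)) holds; no prefix to check → satisfied.

True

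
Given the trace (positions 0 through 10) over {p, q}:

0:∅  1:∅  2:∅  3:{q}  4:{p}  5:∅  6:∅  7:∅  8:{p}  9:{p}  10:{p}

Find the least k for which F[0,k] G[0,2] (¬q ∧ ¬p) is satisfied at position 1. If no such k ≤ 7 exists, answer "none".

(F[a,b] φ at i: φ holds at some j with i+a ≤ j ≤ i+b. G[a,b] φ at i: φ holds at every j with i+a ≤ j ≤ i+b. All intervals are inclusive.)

4

Scan j = 1,2,… for G[0,2] (¬q ∧ ¬p):
  j=1: fails
  j=2: fails
  j=3: fails
  j=4: fails
  j=5: holds
First hit at j=5, so smallest k = 5-1 = 4.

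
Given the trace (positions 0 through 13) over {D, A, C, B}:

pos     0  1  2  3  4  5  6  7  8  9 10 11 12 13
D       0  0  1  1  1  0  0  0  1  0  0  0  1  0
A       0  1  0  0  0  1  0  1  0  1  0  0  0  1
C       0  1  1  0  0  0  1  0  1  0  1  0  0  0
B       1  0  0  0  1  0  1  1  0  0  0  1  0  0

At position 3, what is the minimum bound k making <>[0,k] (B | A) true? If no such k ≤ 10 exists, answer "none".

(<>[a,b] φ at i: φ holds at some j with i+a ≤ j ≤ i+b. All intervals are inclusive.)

Scan j = 3,4,… for (B | A):
  j=3: fails
  j=4: holds
First hit at j=4, so smallest k = 4-3 = 1.

1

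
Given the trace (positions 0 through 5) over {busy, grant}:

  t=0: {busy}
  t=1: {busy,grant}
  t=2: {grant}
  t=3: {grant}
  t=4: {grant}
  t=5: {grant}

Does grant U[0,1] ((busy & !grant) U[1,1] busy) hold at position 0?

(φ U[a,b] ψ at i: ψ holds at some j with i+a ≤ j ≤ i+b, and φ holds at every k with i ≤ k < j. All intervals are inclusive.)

Yes

Need some j in [0,1] with ((busy & !grant) U[1,1] busy), and grant at every k in [0,j-1].
  j=0: ((busy & !grant) U[1,1] busy) holds; no prefix to check → satisfied.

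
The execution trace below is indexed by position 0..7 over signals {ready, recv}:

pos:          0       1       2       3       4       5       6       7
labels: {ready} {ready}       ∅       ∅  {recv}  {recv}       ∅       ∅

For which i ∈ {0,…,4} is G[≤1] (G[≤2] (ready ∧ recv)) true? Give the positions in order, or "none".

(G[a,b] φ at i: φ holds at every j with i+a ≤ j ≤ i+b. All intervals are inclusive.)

none

Evaluate at each i in [0,4]:
  i=0: ✗ (fails at j=0)
  i=1: ✗ (fails at j=1)
  i=2: ✗ (fails at j=2)
  i=3: ✗ (fails at j=3)
  i=4: ✗ (fails at j=4)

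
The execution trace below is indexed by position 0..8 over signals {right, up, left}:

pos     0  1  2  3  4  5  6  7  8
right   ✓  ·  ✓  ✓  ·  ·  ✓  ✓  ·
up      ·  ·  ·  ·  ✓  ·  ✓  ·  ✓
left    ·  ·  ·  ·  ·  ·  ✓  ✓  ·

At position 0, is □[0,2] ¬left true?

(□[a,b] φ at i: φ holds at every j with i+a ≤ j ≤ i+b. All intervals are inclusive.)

Check ¬left at every j in [0,2]:
  j=0: true
  j=1: true
  j=2: true
All positions satisfy it → formula holds.

Yes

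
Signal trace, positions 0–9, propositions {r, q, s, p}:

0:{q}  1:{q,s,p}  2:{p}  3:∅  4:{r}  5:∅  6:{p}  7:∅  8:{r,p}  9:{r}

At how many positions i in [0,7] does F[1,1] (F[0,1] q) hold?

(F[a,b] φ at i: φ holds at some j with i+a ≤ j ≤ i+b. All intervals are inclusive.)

Evaluate at each i in [0,7]:
  i=0: ✓ (witness j=1)
  i=1: ✗ (none in [2,2])
  i=2: ✗ (none in [3,3])
  i=3: ✗ (none in [4,4])
  i=4: ✗ (none in [5,5])
  i=5: ✗ (none in [6,6])
  i=6: ✗ (none in [7,7])
  i=7: ✗ (none in [8,8])
Positions where it holds: {0} → 1.

1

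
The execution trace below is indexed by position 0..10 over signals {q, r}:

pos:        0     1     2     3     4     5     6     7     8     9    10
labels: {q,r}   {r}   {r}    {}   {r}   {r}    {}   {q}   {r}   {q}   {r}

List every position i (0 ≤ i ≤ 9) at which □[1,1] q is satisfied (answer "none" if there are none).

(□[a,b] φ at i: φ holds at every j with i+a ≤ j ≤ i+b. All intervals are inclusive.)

Evaluate at each i in [0,9]:
  i=0: ✗ (fails at j=1)
  i=1: ✗ (fails at j=2)
  i=2: ✗ (fails at j=3)
  i=3: ✗ (fails at j=4)
  i=4: ✗ (fails at j=5)
  i=5: ✗ (fails at j=6)
  i=6: ✓ (all of [7,7])
  i=7: ✗ (fails at j=8)
  i=8: ✓ (all of [9,9])
  i=9: ✗ (fails at j=10)

6, 8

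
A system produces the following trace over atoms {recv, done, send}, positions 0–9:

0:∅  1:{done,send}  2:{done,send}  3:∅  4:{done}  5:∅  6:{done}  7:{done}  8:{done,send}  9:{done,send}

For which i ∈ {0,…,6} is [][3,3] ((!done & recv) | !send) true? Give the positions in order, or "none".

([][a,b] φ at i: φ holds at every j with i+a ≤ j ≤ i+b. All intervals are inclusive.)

Evaluate at each i in [0,6]:
  i=0: ✓ (all of [3,3])
  i=1: ✓ (all of [4,4])
  i=2: ✓ (all of [5,5])
  i=3: ✓ (all of [6,6])
  i=4: ✓ (all of [7,7])
  i=5: ✗ (fails at j=8)
  i=6: ✗ (fails at j=9)

0, 1, 2, 3, 4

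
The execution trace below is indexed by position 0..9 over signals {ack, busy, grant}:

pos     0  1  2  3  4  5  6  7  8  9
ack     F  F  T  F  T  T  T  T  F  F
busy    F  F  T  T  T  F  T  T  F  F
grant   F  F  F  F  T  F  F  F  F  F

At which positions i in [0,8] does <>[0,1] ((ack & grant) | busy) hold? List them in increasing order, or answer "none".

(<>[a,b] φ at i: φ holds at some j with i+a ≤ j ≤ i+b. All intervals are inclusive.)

Evaluate at each i in [0,8]:
  i=0: ✗ (none in [0,1])
  i=1: ✓ (witness j=2)
  i=2: ✓ (witness j=2)
  i=3: ✓ (witness j=3)
  i=4: ✓ (witness j=4)
  i=5: ✓ (witness j=6)
  i=6: ✓ (witness j=6)
  i=7: ✓ (witness j=7)
  i=8: ✗ (none in [8,9])

1, 2, 3, 4, 5, 6, 7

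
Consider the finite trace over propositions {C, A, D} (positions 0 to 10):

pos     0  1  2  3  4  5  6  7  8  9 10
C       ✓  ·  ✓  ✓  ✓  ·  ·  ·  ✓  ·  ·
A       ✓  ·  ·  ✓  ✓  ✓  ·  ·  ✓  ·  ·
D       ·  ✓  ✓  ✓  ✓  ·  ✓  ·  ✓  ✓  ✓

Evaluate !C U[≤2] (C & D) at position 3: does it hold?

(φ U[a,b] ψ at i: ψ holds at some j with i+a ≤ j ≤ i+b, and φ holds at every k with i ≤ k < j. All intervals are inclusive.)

True

Need some j in [3,5] with (C & D), and !C at every k in [3,j-1].
  j=3: (C & D) holds; no prefix to check → satisfied.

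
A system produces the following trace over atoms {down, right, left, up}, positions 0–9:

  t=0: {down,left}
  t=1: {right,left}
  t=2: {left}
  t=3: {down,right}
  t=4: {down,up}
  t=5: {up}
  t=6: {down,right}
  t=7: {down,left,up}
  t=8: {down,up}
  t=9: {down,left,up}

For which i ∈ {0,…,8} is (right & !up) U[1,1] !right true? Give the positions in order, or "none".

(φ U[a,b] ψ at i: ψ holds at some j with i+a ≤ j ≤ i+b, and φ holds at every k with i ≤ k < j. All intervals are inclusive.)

1, 3, 6

Evaluate at each i in [0,8]:
  i=0: ✗ (no rhs in [1,1])
  i=1: ✓ (rhs at j=2; lhs holds on [1,1])
  i=2: ✗ (no rhs in [3,3])
  i=3: ✓ (rhs at j=4; lhs holds on [3,3])
  i=4: ✗ (lhs fails at k=4 before rhs at j=5)
  i=5: ✗ (no rhs in [6,6])
  i=6: ✓ (rhs at j=7; lhs holds on [6,6])
  i=7: ✗ (lhs fails at k=7 before rhs at j=8)
  i=8: ✗ (lhs fails at k=8 before rhs at j=9)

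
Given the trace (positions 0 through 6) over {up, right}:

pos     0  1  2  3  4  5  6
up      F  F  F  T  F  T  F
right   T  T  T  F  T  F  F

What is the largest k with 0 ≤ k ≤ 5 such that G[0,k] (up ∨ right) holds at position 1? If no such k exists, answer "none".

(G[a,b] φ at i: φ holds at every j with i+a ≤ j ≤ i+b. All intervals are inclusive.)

4

(up ∨ right) must hold from j=1 onward; find where it first fails.
  j=1: holds
  j=2: holds
  j=3: holds
  j=4: holds
  j=5: holds
  j=6: fails
Holds on [1,5], so largest k = 4.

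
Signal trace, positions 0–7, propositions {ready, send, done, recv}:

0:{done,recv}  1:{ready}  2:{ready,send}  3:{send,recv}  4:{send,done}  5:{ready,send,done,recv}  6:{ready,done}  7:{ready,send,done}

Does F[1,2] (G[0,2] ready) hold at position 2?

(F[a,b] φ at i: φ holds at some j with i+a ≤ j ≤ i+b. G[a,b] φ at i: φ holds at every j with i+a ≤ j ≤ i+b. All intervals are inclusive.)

Check G[0,2] ready at each j in [3,4]:
  j=3: fails at 3
  j=4: fails at 4
No position in the window satisfies it → formula fails.

Does not hold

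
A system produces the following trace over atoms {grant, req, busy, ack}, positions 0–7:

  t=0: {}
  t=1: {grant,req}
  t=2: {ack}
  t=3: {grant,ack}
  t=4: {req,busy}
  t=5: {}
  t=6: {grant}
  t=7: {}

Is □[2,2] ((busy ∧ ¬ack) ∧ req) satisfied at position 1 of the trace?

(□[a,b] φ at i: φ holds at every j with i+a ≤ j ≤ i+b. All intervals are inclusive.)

Check ((busy ∧ ¬ack) ∧ req) at every j in [3,3]:
  j=3: false
Fails at j=3 → formula fails.

Does not hold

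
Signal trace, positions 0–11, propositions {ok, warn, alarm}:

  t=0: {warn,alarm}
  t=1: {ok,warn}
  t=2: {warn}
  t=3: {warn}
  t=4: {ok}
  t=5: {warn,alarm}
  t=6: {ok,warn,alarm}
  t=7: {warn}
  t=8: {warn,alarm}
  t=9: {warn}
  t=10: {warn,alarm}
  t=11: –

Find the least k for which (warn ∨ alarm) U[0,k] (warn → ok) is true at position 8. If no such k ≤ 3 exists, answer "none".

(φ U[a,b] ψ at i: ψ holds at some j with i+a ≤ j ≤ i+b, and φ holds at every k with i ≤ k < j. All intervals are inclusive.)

3

Need earliest j ≥ 8 with (warn → ok), and (warn ∨ alarm) at every k in [8,j-1].
  j=8: rhs fails.
  j=9: rhs fails.
  j=10: rhs fails.
  j=11: rhs holds; lhs holds on [8,10]. k = 3.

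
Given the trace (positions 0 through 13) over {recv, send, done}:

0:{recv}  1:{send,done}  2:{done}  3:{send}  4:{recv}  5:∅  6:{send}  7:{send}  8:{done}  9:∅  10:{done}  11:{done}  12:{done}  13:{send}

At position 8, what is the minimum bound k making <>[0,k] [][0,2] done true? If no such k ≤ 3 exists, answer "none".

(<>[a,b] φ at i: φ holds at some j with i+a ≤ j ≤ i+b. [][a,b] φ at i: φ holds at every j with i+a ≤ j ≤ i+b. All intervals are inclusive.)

2

Scan j = 8,9,… for [][0,2] done:
  j=8: fails
  j=9: fails
  j=10: holds
First hit at j=10, so smallest k = 10-8 = 2.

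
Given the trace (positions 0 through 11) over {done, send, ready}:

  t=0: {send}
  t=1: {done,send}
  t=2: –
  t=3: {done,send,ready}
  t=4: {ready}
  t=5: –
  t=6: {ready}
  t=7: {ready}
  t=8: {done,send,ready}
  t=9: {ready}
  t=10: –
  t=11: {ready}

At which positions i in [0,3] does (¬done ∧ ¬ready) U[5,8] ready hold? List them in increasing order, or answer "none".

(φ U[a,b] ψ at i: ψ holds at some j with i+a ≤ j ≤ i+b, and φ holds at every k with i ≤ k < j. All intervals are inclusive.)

Evaluate at each i in [0,3]:
  i=0: ✗ (lhs fails at k=1 before rhs at j=6)
  i=1: ✗ (lhs fails at k=1 before rhs at j=6)
  i=2: ✗ (lhs fails at k=3 before rhs at j=7)
  i=3: ✗ (lhs fails at k=3 before rhs at j=8)

none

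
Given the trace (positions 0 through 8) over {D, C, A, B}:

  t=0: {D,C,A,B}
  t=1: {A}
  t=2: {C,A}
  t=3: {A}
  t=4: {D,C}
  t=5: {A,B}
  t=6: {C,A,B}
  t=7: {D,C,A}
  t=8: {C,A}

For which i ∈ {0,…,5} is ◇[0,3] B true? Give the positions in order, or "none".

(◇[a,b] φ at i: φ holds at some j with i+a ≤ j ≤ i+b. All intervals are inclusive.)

0, 2, 3, 4, 5

Evaluate at each i in [0,5]:
  i=0: ✓ (witness j=0)
  i=1: ✗ (none in [1,4])
  i=2: ✓ (witness j=5)
  i=3: ✓ (witness j=5)
  i=4: ✓ (witness j=5)
  i=5: ✓ (witness j=5)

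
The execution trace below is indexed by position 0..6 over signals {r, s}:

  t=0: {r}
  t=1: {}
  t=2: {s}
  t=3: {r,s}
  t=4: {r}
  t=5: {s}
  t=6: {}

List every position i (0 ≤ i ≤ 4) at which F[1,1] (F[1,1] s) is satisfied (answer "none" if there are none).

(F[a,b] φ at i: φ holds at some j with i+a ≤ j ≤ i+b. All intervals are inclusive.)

0, 1, 3

Evaluate at each i in [0,4]:
  i=0: ✓ (witness j=1)
  i=1: ✓ (witness j=2)
  i=2: ✗ (none in [3,3])
  i=3: ✓ (witness j=4)
  i=4: ✗ (none in [5,5])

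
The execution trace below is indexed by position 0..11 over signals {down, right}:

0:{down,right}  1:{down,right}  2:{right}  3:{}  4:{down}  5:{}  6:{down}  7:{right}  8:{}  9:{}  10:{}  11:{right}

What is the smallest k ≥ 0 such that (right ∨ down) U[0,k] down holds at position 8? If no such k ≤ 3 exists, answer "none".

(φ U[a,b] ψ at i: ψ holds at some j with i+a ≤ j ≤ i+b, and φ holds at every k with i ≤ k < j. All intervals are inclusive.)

Need earliest j ≥ 8 with down, and (right ∨ down) at every k in [8,j-1].
  j=8: rhs fails.
  j=9: rhs fails.
  j=10: rhs fails.
  j=11: rhs fails.
No witness within the range → none.

none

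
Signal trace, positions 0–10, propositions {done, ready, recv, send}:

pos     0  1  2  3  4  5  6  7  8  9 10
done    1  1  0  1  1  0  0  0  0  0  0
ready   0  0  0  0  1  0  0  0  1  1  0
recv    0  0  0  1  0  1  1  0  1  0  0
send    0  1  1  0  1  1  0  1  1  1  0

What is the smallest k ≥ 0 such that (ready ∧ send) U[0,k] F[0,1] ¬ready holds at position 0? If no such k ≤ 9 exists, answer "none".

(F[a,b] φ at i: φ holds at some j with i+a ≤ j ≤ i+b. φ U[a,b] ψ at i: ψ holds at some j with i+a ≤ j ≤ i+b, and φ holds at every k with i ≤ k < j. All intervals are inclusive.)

0

Need earliest j ≥ 0 with F[0,1] ¬ready, and (ready ∧ send) at every k in [0,j-1].
  j=0: rhs holds (empty prefix). k = 0.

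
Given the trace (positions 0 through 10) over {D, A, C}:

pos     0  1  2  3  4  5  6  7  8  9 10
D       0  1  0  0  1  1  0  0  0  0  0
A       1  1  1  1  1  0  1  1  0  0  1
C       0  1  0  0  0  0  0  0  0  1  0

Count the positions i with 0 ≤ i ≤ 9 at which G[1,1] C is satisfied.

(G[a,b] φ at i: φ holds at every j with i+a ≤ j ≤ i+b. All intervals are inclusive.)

2

Evaluate at each i in [0,9]:
  i=0: ✓ (all of [1,1])
  i=1: ✗ (fails at j=2)
  i=2: ✗ (fails at j=3)
  i=3: ✗ (fails at j=4)
  i=4: ✗ (fails at j=5)
  i=5: ✗ (fails at j=6)
  i=6: ✗ (fails at j=7)
  i=7: ✗ (fails at j=8)
  i=8: ✓ (all of [9,9])
  i=9: ✗ (fails at j=10)
Positions where it holds: {0, 8} → 2.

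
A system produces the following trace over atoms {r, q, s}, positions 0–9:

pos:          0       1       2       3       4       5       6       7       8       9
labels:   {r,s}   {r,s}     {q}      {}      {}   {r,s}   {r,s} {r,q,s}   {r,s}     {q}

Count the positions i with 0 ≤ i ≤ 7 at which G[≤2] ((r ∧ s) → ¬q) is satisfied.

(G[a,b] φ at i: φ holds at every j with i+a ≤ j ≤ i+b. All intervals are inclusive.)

5

Evaluate at each i in [0,7]:
  i=0: ✓ (all of [0,2])
  i=1: ✓ (all of [1,3])
  i=2: ✓ (all of [2,4])
  i=3: ✓ (all of [3,5])
  i=4: ✓ (all of [4,6])
  i=5: ✗ (fails at j=7)
  i=6: ✗ (fails at j=7)
  i=7: ✗ (fails at j=7)
Positions where it holds: {0, 1, 2, 3, 4} → 5.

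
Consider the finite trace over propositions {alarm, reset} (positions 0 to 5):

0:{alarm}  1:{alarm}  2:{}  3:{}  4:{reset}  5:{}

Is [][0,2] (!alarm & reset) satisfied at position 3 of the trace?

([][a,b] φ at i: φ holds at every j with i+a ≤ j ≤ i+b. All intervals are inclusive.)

Check (!alarm & reset) at every j in [3,5]:
  j=3: false
  j=4: true
  j=5: false
Fails at j=3 → formula fails.

No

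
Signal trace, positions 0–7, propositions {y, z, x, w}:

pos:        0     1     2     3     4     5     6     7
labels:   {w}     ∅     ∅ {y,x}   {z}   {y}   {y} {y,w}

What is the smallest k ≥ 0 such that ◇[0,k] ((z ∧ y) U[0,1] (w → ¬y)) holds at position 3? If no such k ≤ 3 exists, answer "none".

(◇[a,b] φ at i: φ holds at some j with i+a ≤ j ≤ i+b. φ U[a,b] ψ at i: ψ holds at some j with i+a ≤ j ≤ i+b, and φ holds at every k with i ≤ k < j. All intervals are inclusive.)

0

Scan j = 3,4,… for ((z ∧ y) U[0,1] (w → ¬y)):
  j=3: holds
First hit at j=3, so smallest k = 3-3 = 0.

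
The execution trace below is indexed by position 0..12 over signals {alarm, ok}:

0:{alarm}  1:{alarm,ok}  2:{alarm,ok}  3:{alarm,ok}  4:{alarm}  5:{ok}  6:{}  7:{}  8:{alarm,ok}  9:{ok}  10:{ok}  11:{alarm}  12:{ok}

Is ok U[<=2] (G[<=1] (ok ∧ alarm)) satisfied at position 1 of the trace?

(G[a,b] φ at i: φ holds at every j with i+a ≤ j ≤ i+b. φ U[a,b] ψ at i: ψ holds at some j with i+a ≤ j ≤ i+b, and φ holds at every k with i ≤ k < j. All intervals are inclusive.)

Need some j in [1,3] with G[<=1] (ok ∧ alarm), and ok at every k in [1,j-1].
  j=1: G[<=1] (ok ∧ alarm) holds; no prefix to check → satisfied.

Yes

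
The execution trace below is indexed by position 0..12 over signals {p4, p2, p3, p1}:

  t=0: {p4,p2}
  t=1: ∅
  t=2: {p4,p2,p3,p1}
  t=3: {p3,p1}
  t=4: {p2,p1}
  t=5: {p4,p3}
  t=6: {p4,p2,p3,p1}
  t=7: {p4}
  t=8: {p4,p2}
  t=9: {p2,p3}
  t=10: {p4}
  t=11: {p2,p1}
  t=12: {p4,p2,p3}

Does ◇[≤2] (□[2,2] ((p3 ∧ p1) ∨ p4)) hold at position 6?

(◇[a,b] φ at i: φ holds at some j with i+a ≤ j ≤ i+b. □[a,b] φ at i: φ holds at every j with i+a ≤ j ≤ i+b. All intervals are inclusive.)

True

Check □[2,2] ((p3 ∧ p1) ∨ p4) at each j in [6,8]:
  j=6: holds on [8,8]
  j=7: fails at 9
  j=8: holds on [10,10]
Found at j=6 → formula holds.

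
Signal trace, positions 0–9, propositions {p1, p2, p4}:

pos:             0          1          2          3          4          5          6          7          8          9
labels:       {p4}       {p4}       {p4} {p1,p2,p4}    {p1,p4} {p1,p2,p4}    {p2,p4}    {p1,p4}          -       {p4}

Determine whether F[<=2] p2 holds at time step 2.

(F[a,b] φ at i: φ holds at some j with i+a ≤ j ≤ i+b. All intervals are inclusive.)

Holds

Check p2 at each j in [2,4]:
  j=2: false
  j=3: true
  j=4: false
Found at j=3 → formula holds.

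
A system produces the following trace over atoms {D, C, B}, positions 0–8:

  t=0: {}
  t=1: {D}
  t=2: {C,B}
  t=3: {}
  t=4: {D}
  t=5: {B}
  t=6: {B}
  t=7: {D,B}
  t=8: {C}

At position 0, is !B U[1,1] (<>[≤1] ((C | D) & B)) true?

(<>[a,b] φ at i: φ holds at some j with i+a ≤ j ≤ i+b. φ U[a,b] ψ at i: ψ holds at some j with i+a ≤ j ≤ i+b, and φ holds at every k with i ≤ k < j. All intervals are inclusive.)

True

Need some j in [1,1] with <>[≤1] ((C | D) & B), and !B at every k in [0,j-1].
  j=1: <>[≤1] ((C | D) & B) holds; !B holds at every k in [0,0] → satisfied.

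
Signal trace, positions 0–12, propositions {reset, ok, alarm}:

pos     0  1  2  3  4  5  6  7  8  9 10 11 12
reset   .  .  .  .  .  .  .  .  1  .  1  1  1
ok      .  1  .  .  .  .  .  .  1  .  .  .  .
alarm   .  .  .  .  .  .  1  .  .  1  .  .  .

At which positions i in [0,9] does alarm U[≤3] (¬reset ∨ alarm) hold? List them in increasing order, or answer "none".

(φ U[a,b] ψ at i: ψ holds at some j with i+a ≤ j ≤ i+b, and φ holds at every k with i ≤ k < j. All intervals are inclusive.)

0, 1, 2, 3, 4, 5, 6, 7, 9

Evaluate at each i in [0,9]:
  i=0: ✓ (rhs at j=0)
  i=1: ✓ (rhs at j=1)
  i=2: ✓ (rhs at j=2)
  i=3: ✓ (rhs at j=3)
  i=4: ✓ (rhs at j=4)
  i=5: ✓ (rhs at j=5)
  i=6: ✓ (rhs at j=6)
  i=7: ✓ (rhs at j=7)
  i=8: ✗ (lhs fails at k=8 before rhs at j=9)
  i=9: ✓ (rhs at j=9)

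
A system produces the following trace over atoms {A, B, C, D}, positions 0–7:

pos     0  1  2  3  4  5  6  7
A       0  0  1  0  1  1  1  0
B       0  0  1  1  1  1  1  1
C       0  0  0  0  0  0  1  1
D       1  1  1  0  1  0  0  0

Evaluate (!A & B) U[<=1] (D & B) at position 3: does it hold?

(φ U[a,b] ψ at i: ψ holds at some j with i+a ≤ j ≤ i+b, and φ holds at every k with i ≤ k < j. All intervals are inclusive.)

Yes

Need some j in [3,4] with (D & B), and (!A & B) at every k in [3,j-1].
  j=3: (D & B) false.
  j=4: (D & B) holds; (!A & B) holds at every k in [3,3] → satisfied.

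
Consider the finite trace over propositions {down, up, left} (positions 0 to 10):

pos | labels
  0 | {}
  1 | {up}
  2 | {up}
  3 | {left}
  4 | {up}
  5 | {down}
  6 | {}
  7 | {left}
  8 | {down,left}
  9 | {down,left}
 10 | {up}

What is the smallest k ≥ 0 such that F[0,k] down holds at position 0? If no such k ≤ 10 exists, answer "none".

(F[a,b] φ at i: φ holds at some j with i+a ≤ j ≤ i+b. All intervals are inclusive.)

Scan j = 0,1,… for down:
  j=0: fails
  j=1: fails
  j=2: fails
  j=3: fails
  j=4: fails
  j=5: holds
First hit at j=5, so smallest k = 5-0 = 5.

5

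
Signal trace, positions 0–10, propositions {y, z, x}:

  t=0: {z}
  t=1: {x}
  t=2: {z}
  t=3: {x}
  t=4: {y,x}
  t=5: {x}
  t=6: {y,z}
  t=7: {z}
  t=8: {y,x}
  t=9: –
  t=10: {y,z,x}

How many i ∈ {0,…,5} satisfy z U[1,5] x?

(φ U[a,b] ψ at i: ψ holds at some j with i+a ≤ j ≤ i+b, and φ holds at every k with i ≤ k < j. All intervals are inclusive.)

Evaluate at each i in [0,5]:
  i=0: ✓ (rhs at j=1; lhs holds on [0,0])
  i=1: ✗ (lhs fails at k=1 before rhs at j=3)
  i=2: ✓ (rhs at j=3; lhs holds on [2,2])
  i=3: ✗ (lhs fails at k=3 before rhs at j=4)
  i=4: ✗ (lhs fails at k=4 before rhs at j=5)
  i=5: ✗ (lhs fails at k=5 before rhs at j=8)
Positions where it holds: {0, 2} → 2.

2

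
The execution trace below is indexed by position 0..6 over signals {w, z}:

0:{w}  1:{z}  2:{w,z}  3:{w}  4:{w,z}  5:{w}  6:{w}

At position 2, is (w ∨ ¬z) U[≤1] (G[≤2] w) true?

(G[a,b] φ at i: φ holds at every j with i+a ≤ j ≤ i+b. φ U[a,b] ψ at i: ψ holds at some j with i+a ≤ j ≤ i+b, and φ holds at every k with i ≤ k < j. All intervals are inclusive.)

Need some j in [2,3] with G[≤2] w, and (w ∨ ¬z) at every k in [2,j-1].
  j=2: G[≤2] w holds; no prefix to check → satisfied.

Holds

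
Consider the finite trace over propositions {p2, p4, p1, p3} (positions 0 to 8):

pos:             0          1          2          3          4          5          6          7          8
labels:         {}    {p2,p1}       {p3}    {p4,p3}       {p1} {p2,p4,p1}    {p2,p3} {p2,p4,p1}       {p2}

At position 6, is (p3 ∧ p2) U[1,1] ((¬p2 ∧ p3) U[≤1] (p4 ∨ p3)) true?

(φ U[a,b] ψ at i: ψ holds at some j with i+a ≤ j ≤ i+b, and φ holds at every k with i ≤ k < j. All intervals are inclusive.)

True

Need some j in [7,7] with ((¬p2 ∧ p3) U[≤1] (p4 ∨ p3)), and (p3 ∧ p2) at every k in [6,j-1].
  j=7: ((¬p2 ∧ p3) U[≤1] (p4 ∨ p3)) holds; (p3 ∧ p2) holds at every k in [6,6] → satisfied.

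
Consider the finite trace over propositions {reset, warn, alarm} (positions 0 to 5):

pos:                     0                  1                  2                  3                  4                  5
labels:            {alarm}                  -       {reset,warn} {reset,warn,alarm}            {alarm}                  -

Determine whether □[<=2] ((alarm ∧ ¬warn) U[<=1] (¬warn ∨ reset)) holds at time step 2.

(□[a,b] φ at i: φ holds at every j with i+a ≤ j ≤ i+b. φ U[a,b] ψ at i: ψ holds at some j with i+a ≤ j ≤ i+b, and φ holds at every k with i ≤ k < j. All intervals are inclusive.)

True

Check ((alarm ∧ ¬warn) U[<=1] (¬warn ∨ reset)) at every j in [2,4]:
  j=2: holds
  j=3: holds
  j=4: holds
All positions satisfy it → formula holds.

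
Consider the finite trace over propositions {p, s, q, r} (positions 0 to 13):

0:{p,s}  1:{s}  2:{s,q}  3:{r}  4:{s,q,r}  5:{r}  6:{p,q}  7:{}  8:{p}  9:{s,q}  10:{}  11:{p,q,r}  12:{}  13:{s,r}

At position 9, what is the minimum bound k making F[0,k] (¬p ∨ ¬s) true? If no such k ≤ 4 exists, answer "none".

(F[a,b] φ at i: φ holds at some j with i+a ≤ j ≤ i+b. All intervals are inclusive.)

0

Scan j = 9,10,… for (¬p ∨ ¬s):
  j=9: holds
First hit at j=9, so smallest k = 9-9 = 0.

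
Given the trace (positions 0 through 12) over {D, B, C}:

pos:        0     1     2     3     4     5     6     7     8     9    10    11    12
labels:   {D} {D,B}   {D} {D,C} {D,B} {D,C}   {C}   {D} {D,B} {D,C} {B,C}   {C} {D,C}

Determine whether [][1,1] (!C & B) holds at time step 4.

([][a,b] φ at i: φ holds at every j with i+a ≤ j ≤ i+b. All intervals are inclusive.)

Check (!C & B) at every j in [5,5]:
  j=5: false
Fails at j=5 → formula fails.

Does not hold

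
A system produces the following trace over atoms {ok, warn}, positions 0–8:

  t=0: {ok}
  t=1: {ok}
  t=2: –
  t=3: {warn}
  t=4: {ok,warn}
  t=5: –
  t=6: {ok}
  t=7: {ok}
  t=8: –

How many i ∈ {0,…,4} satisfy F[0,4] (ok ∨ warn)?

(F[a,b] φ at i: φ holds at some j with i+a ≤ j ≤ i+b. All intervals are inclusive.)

5

Evaluate at each i in [0,4]:
  i=0: ✓ (witness j=0)
  i=1: ✓ (witness j=1)
  i=2: ✓ (witness j=3)
  i=3: ✓ (witness j=3)
  i=4: ✓ (witness j=4)
Positions where it holds: {0, 1, 2, 3, 4} → 5.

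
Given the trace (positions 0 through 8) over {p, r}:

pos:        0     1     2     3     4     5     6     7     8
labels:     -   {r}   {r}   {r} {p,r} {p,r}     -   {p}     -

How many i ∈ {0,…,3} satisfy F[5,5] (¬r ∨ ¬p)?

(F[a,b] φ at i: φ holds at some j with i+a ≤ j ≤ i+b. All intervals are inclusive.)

3

Evaluate at each i in [0,3]:
  i=0: ✗ (none in [5,5])
  i=1: ✓ (witness j=6)
  i=2: ✓ (witness j=7)
  i=3: ✓ (witness j=8)
Positions where it holds: {1, 2, 3} → 3.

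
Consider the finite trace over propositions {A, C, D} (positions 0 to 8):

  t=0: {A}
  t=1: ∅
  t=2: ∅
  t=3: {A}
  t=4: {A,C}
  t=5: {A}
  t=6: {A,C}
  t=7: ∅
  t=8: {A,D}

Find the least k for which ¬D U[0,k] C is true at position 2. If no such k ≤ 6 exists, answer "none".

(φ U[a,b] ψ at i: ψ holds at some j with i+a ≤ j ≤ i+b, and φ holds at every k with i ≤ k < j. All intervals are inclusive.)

Need earliest j ≥ 2 with C, and ¬D at every k in [2,j-1].
  j=2: rhs fails.
  j=3: rhs fails.
  j=4: rhs holds; lhs holds on [2,3]. k = 2.

2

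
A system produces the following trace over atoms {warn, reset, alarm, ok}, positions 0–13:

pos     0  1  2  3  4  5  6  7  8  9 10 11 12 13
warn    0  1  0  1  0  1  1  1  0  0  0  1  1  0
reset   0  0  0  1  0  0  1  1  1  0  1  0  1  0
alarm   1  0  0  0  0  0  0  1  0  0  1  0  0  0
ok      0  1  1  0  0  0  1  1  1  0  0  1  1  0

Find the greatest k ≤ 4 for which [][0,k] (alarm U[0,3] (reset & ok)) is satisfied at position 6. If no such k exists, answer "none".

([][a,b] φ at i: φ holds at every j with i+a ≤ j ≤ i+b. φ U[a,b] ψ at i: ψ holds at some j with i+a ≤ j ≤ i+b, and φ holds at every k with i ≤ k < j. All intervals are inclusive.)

2

(alarm U[0,3] (reset & ok)) must hold from j=6 onward; find where it first fails.
  j=6: holds
  j=7: holds
  j=8: holds
  j=9: fails
Holds on [6,8], so largest k = 2.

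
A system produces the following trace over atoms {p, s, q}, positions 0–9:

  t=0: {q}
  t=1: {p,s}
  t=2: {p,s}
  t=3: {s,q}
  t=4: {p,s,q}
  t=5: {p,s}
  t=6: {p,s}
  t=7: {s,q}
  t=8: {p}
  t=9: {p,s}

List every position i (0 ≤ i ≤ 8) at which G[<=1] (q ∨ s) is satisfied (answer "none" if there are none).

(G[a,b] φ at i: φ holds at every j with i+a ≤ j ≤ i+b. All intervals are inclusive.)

Evaluate at each i in [0,8]:
  i=0: ✓ (all of [0,1])
  i=1: ✓ (all of [1,2])
  i=2: ✓ (all of [2,3])
  i=3: ✓ (all of [3,4])
  i=4: ✓ (all of [4,5])
  i=5: ✓ (all of [5,6])
  i=6: ✓ (all of [6,7])
  i=7: ✗ (fails at j=8)
  i=8: ✗ (fails at j=8)

0, 1, 2, 3, 4, 5, 6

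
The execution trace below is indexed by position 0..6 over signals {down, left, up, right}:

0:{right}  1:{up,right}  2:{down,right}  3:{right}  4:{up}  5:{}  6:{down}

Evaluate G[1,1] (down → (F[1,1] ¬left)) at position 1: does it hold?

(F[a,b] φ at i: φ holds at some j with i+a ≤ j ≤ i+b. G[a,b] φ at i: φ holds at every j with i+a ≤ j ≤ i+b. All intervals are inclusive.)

Yes

Check (down → (F[1,1] ¬left)) at every j in [2,2]:
  j=2: antecedent true; consequent holds (witness at 3) → ✓
All positions satisfy it → formula holds.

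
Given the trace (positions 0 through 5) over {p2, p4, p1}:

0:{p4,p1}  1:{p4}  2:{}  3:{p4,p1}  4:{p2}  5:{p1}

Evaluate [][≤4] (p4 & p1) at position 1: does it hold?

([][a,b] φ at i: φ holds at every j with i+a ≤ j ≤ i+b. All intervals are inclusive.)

No

Check (p4 & p1) at every j in [1,5]:
  j=1: false
  j=2: false
  j=3: true
  j=4: false
  j=5: false
Fails at j=1 → formula fails.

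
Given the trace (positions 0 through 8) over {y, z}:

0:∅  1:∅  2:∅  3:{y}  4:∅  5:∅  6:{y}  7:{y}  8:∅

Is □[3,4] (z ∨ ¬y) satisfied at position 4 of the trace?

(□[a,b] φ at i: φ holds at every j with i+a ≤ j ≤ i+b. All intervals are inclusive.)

Check (z ∨ ¬y) at every j in [7,8]:
  j=7: false
  j=8: true
Fails at j=7 → formula fails.

False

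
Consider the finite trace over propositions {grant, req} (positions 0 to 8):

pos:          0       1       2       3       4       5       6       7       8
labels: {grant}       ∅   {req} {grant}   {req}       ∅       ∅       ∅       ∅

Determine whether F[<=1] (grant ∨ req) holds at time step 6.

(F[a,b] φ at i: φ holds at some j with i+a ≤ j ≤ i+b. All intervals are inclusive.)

Check (grant ∨ req) at each j in [6,7]:
  j=6: false
  j=7: false
No position in the window satisfies it → formula fails.

No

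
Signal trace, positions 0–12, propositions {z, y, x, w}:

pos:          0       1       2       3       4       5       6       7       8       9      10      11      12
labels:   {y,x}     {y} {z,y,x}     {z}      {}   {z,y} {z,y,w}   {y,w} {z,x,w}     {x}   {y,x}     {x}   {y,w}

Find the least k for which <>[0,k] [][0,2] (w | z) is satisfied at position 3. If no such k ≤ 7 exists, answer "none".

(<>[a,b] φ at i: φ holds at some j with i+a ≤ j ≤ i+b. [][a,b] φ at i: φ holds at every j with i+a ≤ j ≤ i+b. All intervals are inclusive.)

Scan j = 3,4,… for [][0,2] (w | z):
  j=3: fails
  j=4: fails
  j=5: holds
First hit at j=5, so smallest k = 5-3 = 2.

2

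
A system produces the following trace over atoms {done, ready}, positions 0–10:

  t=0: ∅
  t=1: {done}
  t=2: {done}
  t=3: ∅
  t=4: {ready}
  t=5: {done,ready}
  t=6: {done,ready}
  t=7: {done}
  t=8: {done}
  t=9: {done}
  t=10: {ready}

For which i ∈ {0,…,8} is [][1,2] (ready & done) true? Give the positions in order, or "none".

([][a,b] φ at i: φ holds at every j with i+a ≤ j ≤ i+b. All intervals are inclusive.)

4

Evaluate at each i in [0,8]:
  i=0: ✗ (fails at j=1)
  i=1: ✗ (fails at j=2)
  i=2: ✗ (fails at j=3)
  i=3: ✗ (fails at j=4)
  i=4: ✓ (all of [5,6])
  i=5: ✗ (fails at j=7)
  i=6: ✗ (fails at j=7)
  i=7: ✗ (fails at j=8)
  i=8: ✗ (fails at j=9)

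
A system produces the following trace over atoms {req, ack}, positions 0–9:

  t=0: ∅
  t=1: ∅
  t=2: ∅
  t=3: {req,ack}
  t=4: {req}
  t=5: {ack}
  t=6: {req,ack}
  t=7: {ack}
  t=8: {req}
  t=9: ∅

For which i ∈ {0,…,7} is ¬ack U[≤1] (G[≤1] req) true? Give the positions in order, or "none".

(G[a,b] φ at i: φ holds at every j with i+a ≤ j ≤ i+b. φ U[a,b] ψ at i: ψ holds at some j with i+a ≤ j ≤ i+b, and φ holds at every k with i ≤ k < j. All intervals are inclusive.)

Evaluate at each i in [0,7]:
  i=0: ✗ (no rhs in [0,1])
  i=1: ✗ (no rhs in [1,2])
  i=2: ✓ (rhs at j=3; lhs holds on [2,2])
  i=3: ✓ (rhs at j=3)
  i=4: ✗ (no rhs in [4,5])
  i=5: ✗ (no rhs in [5,6])
  i=6: ✗ (no rhs in [6,7])
  i=7: ✗ (no rhs in [7,8])

2, 3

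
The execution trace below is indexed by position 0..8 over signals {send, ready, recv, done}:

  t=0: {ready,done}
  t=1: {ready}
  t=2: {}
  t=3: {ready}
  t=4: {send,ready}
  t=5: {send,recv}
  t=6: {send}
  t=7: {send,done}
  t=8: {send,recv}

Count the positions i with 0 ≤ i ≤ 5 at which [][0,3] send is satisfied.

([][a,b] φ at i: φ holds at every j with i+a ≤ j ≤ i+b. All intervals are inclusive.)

2

Evaluate at each i in [0,5]:
  i=0: ✗ (fails at j=0)
  i=1: ✗ (fails at j=1)
  i=2: ✗ (fails at j=2)
  i=3: ✗ (fails at j=3)
  i=4: ✓ (all of [4,7])
  i=5: ✓ (all of [5,8])
Positions where it holds: {4, 5} → 2.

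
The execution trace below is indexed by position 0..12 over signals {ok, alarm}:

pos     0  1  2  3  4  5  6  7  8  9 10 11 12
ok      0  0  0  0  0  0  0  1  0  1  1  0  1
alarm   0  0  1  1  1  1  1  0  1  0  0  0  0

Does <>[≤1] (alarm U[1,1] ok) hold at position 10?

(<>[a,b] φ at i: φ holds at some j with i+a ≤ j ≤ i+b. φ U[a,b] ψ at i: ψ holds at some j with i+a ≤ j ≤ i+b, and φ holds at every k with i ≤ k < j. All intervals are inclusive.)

Check (alarm U[1,1] ok) at each j in [10,11]:
  j=10: fails
  j=11: fails
No position in the window satisfies it → formula fails.

False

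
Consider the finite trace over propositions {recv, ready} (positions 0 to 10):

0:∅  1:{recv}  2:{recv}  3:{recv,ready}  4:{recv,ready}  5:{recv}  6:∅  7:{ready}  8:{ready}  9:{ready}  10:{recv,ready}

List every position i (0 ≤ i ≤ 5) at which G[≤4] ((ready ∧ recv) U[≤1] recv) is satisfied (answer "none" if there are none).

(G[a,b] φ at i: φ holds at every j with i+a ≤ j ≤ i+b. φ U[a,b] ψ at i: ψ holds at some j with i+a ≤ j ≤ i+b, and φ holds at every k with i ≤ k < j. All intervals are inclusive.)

1

Evaluate at each i in [0,5]:
  i=0: ✗ (fails at j=0)
  i=1: ✓ (all of [1,5])
  i=2: ✗ (fails at j=6)
  i=3: ✗ (fails at j=6)
  i=4: ✗ (fails at j=6)
  i=5: ✗ (fails at j=6)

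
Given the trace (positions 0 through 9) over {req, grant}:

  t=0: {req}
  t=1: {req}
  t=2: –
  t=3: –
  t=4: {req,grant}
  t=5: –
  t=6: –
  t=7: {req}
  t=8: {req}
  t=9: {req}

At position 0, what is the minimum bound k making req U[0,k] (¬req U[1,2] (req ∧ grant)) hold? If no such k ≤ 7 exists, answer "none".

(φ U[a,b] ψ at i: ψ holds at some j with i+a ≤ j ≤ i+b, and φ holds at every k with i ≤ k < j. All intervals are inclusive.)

2

Need earliest j ≥ 0 with (¬req U[1,2] (req ∧ grant)), and req at every k in [0,j-1].
  j=0: rhs fails.
  j=1: rhs fails.
  j=2: rhs holds; lhs holds on [0,1]. k = 2.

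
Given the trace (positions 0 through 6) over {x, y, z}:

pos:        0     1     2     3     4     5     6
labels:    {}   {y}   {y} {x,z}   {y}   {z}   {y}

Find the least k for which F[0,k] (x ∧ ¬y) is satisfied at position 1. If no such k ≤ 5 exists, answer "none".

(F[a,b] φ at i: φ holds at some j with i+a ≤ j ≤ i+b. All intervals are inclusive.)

Scan j = 1,2,… for (x ∧ ¬y):
  j=1: fails
  j=2: fails
  j=3: holds
First hit at j=3, so smallest k = 3-1 = 2.

2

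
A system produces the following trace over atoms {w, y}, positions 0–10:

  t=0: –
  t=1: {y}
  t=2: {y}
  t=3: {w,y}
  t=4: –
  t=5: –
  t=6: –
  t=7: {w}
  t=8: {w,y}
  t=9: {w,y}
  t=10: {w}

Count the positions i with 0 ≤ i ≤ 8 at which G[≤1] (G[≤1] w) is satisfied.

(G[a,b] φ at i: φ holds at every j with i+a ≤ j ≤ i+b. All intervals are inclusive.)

Evaluate at each i in [0,8]:
  i=0: ✗ (fails at j=0)
  i=1: ✗ (fails at j=1)
  i=2: ✗ (fails at j=2)
  i=3: ✗ (fails at j=3)
  i=4: ✗ (fails at j=4)
  i=5: ✗ (fails at j=5)
  i=6: ✗ (fails at j=6)
  i=7: ✓ (all of [7,8])
  i=8: ✓ (all of [8,9])
Positions where it holds: {7, 8} → 2.

2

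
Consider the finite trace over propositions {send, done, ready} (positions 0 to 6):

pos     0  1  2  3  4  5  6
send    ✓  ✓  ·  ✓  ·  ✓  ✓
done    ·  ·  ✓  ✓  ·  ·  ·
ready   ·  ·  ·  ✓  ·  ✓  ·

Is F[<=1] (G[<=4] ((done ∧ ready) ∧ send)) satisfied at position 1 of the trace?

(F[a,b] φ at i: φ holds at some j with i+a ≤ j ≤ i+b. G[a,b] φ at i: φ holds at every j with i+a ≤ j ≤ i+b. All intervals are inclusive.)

Check G[<=4] ((done ∧ ready) ∧ send) at each j in [1,2]:
  j=1: fails at 1
  j=2: fails at 2
No position in the window satisfies it → formula fails.

False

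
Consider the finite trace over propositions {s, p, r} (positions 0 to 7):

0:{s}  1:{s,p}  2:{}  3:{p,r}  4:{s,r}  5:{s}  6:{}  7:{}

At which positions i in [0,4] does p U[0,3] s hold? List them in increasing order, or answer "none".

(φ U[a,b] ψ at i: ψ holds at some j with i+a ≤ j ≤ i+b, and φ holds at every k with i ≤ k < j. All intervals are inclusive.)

Evaluate at each i in [0,4]:
  i=0: ✓ (rhs at j=0)
  i=1: ✓ (rhs at j=1)
  i=2: ✗ (lhs fails at k=2 before rhs at j=4)
  i=3: ✓ (rhs at j=4; lhs holds on [3,3])
  i=4: ✓ (rhs at j=4)

0, 1, 3, 4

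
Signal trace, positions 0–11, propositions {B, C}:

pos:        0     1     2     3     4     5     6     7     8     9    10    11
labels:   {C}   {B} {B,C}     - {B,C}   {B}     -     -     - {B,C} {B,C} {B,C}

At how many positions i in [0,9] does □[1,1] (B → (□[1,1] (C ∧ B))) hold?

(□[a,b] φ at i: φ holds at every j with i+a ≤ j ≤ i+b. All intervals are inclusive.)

7

Evaluate at each i in [0,9]:
  i=0: ✓ (all of [1,1])
  i=1: ✗ (fails at j=2)
  i=2: ✓ (all of [3,3])
  i=3: ✗ (fails at j=4)
  i=4: ✗ (fails at j=5)
  i=5: ✓ (all of [6,6])
  i=6: ✓ (all of [7,7])
  i=7: ✓ (all of [8,8])
  i=8: ✓ (all of [9,9])
  i=9: ✓ (all of [10,10])
Positions where it holds: {0, 2, 5, 6, 7, 8, 9} → 7.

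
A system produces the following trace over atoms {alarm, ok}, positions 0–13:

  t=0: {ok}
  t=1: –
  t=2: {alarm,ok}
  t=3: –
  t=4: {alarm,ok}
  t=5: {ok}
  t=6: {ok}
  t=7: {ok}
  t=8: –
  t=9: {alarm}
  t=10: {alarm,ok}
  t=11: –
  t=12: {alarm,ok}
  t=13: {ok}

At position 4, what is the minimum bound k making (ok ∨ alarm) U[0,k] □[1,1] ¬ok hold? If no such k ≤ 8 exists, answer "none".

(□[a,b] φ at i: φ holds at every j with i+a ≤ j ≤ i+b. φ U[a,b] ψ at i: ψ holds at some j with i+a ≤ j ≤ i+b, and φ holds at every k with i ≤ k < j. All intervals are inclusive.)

3

Need earliest j ≥ 4 with □[1,1] ¬ok, and (ok ∨ alarm) at every k in [4,j-1].
  j=4: rhs fails.
  j=5: rhs fails.
  j=6: rhs fails.
  j=7: rhs holds; lhs holds on [4,6]. k = 3.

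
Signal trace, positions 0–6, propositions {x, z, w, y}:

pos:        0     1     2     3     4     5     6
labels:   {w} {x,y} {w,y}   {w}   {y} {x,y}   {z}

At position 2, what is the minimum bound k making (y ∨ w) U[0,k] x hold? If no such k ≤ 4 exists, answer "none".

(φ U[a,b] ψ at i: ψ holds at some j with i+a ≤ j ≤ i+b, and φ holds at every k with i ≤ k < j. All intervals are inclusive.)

Need earliest j ≥ 2 with x, and (y ∨ w) at every k in [2,j-1].
  j=2: rhs fails.
  j=3: rhs fails.
  j=4: rhs fails.
  j=5: rhs holds; lhs holds on [2,4]. k = 3.

3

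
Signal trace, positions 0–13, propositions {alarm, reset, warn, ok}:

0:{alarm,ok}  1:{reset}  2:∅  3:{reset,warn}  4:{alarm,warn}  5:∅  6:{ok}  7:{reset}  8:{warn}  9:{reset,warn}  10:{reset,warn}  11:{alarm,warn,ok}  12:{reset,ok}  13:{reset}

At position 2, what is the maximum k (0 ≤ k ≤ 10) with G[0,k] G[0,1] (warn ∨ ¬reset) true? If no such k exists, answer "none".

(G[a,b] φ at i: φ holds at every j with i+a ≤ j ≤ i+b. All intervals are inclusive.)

G[0,1] (warn ∨ ¬reset) must hold from j=2 onward; find where it first fails.
  j=2: holds
  j=3: holds
  j=4: holds
  j=5: holds
  j=6: fails
Holds on [2,5], so largest k = 3.

3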